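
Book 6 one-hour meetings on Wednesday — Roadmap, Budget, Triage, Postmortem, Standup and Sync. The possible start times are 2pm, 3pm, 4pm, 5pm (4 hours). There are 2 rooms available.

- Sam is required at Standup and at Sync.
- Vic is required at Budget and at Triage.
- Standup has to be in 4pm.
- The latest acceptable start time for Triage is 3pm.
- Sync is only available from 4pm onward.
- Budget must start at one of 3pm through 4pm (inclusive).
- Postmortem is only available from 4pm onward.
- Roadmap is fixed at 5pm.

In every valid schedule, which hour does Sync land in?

5pm

Sync's window is 4pm–5pm.
Standup is fixed at 4pm, and Sync can't share a hour with Standup.
So Sync must be 5pm.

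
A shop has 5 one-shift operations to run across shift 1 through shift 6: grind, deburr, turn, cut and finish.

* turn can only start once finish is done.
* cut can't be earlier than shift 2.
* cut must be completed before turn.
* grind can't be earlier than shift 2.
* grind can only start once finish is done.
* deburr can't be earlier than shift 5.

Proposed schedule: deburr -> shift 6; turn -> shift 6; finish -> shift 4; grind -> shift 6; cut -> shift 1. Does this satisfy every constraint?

No. cut can't be earlier than shift 2 is not satisfied.

turn can only start once finish is done — holds.
grind can only start once finish is done — holds.
grind can't be earlier than shift 2 — holds.
cut must be completed before turn — holds.
cut can't be earlier than shift 2 — violated.
deburr can't be earlier than shift 5 — holds.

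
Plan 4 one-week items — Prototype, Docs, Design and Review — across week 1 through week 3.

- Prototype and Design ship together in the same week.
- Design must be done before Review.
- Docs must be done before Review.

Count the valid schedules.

5

Splitting on Prototype: it can be week 1 (3), week 2 (2). Listing each branch's schedules as (Docs, Design, Review) by week number:
Prototype=week 1: (1,1,2) (1,1,3) (2,1,3) — 3.
Prototype=week 2: (1,2,3) (2,2,3) — 2.
Summing: 3 + 2 = 5.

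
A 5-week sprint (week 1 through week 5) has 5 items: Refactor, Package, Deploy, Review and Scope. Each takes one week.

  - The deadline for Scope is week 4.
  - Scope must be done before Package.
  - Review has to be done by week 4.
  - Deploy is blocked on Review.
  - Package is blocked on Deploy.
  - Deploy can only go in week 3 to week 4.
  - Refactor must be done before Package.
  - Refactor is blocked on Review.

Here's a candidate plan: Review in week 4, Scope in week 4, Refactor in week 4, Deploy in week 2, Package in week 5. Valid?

No — it violates: Deploy is blocked on Review

Review has to be done by week 4 — holds.
Deploy is blocked on Review — violated.
The deadline for Scope is week 4 — holds.
Refactor is blocked on Review — violated.
Scope must be done before Package — holds.
Deploy can only go in week 3 to week 4 — violated.
Refactor must be done before Package — holds.
Package is blocked on Deploy — holds.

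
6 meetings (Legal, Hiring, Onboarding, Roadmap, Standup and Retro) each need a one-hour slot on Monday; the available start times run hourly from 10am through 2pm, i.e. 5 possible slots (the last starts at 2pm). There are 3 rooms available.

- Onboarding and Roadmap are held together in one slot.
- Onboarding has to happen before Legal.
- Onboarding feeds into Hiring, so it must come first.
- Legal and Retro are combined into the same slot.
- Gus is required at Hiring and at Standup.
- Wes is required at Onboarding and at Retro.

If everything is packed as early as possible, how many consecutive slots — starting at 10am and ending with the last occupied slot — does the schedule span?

The precedence chain requires at least 2 distinct slots.
With at most 3 per slot and 6 meetings, at least 2 slots are needed.
2 works (last occupied slot: 11am): for example Standup=10am; Retro=11am; Hiring=11am; Legal=11am; Roadmap=10am; Onboarding=10am.

2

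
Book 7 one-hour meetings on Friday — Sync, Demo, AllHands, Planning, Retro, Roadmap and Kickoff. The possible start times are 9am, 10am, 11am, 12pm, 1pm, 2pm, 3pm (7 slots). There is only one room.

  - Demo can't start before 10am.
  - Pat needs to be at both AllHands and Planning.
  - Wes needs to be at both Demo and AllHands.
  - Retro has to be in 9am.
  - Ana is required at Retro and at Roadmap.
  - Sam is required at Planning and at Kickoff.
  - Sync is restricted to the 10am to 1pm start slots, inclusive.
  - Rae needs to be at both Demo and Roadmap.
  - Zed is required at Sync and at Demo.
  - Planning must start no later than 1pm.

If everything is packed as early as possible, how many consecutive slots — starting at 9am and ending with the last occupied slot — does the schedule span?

7 slots

With at most 1 per slot and 7 meetings, at least 7 slots are needed.
Sync can't be placed before 10am — that is slot 2 counting from 9am — so the schedule must run through at least 2 slots.
7 works (last occupied slot: 3pm): for example AllHands in 1pm; Roadmap in 2pm; Sync in 10am; Kickoff in 3pm; Retro in 9am; Demo in 12pm; Planning in 11am.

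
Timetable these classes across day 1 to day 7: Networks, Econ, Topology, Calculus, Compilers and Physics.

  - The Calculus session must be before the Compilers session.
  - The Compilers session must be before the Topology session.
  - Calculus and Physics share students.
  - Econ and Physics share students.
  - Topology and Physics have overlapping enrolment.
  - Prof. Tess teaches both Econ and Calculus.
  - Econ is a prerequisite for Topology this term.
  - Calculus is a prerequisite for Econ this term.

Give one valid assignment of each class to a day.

Physics in day 4, Econ in day 2, Compilers in day 2, Networks in day 1, Calculus in day 1, Topology in day 3

Checking: Calculus(day 1) before Compilers(day 2); Compilers(day 2) before Topology(day 3); Econ(day 2) before Topology(day 3); Calculus(day 1) before Econ(day 2); Calculus(day 1) != Physics(day 4); Topology(day 3) != Physics(day 4); Econ(day 2) != Calculus(day 1); Econ(day 2) != Physics(day 4).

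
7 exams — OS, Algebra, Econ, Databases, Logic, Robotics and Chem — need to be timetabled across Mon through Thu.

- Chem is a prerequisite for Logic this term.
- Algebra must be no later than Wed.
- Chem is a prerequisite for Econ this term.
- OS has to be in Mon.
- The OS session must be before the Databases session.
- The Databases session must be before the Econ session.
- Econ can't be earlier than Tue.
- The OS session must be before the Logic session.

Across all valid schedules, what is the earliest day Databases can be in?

Precedence pushes Databases to at least Tue; downstream work caps Databases at Wed.
Databases at Tue is achievable: OS -> Mon; Databases -> Tue; Chem -> Mon; Logic -> Tue; Econ -> Wed; Robotics -> Mon; Algebra -> Mon.

Tue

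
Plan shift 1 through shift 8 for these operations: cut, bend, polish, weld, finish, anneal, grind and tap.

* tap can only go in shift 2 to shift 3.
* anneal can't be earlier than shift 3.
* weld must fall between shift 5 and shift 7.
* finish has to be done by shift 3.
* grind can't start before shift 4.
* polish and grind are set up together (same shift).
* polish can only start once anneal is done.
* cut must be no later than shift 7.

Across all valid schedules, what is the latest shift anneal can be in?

shift 7

Anneal is available from shift 3; downstream work caps anneal at shift 7.
anneal at shift 7 is achievable: grind in shift 8; finish in shift 1; anneal in shift 7; weld in shift 5; bend in shift 1; cut in shift 1; polish in shift 8; tap in shift 2.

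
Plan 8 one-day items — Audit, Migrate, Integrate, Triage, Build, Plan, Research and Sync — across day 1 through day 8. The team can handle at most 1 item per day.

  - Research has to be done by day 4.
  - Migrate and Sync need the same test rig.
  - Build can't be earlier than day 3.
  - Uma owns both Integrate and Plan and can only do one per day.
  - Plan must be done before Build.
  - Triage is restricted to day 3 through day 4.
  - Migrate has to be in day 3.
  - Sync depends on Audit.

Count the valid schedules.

Splitting on Audit: it can be day 1 (12), day 2 (12), day 5 (18), day 6 (12), day 7 (6). Listing each branch's schedules as (Migrate, Integrate, Triage, Build, Plan, Research, Sync) by day number:
Audit=day 1: (3,5,4,7,6,2,8) (3,5,4,8,6,2,7) (3,5,4,8,7,2,6) (3,6,4,7,5,2,8) (3,6,4,8,5,2,7) (3,6,4,8,7,2,5) (3,7,4,6,5,2,8) (3,7,4,8,5,2,6) (3,7,4,8,6,2,5) (3,8,4,6,5,2,7) (3,8,4,7,5,2,6) (3,8,4,7,6,2,5) — 12.
Audit=day 2: (3,5,4,7,6,1,8) (3,5,4,8,6,1,7) (3,5,4,8,7,1,6) (3,6,4,7,5,1,8) (3,6,4,8,5,1,7) (3,6,4,8,7,1,5) (3,7,4,6,5,1,8) (3,7,4,8,5,1,6) (3,7,4,8,6,1,5) (3,8,4,6,5,1,7) (3,8,4,7,5,1,6) (3,8,4,7,6,1,5) — 12.
Audit=day 5: (3,1,4,7,6,2,8) (3,1,4,8,6,2,7) (3,1,4,8,7,2,6) (3,2,4,7,6,1,8) (3,2,4,8,6,1,7) (3,2,4,8,7,1,6) (3,6,4,7,1,2,8) (3,6,4,7,2,1,8) (3,6,4,8,1,2,7) (3,6,4,8,2,1,7) (3,7,4,6,1,2,8) (3,7,4,6,2,1,8) (3,7,4,8,1,2,6) (3,7,4,8,2,1,6) (3,8,4,6,1,2,7) (3,8,4,6,2,1,7) (3,8,4,7,1,2,6) (3,8,4,7,2,1,6) — 18.
Audit=day 6: (3,1,4,7,5,2,8) (3,1,4,8,5,2,7) (3,2,4,7,5,1,8) (3,2,4,8,5,1,7) (3,5,4,7,1,2,8) (3,5,4,7,2,1,8) (3,5,4,8,1,2,7) (3,5,4,8,2,1,7) (3,7,4,5,1,2,8) (3,7,4,5,2,1,8) (3,8,4,5,1,2,7) (3,8,4,5,2,1,7) — 12.
Audit=day 7: (3,1,4,6,5,2,8) (3,2,4,6,5,1,8) (3,5,4,6,1,2,8) (3,5,4,6,2,1,8) (3,6,4,5,1,2,8) (3,6,4,5,2,1,8) — 6.
Summing: 12 + 12 + 18 + 12 + 6 = 60.

60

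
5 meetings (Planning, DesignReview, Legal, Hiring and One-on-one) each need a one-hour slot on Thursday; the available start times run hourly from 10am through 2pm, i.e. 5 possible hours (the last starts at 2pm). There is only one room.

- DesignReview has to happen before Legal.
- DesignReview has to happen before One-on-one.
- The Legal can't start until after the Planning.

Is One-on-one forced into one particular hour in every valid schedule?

No

One-on-one can be 11am (e.g. DesignReview=10am, Planning=12pm, Legal=1pm, Hiring=2pm, One-on-one=11am) or 12pm (e.g. Legal in 1pm; DesignReview in 10am; One-on-one in 12pm; Hiring in 2pm; Planning in 11am).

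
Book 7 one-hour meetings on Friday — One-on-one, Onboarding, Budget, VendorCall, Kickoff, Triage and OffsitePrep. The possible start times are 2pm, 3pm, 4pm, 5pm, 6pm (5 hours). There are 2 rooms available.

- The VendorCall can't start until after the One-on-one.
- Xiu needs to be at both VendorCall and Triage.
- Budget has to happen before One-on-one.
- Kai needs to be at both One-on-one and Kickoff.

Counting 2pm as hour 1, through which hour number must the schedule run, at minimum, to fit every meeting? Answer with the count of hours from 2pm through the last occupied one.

4 hours

The precedence chain requires at least 3 distinct hours.
With at most 2 per hour and 7 meetings, at least 4 hours are needed.
4 works (last occupied hour: 5pm): for example Kickoff in 4pm, One-on-one in 3pm, Onboarding in 2pm, OffsitePrep in 5pm, Triage in 3pm, VendorCall in 4pm, Budget in 2pm.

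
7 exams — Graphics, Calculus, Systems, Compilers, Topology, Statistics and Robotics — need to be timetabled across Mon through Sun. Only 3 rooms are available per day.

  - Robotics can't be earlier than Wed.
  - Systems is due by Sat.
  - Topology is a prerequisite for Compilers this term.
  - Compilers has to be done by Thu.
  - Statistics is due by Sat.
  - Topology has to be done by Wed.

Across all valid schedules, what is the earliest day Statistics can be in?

Statistics's own window allows nothing later than Sat.
Statistics at Mon is achievable: Topology -> Mon, Statistics -> Mon, Compilers -> Tue, Graphics -> Tue, Calculus -> Tue, Systems -> Mon, Robotics -> Wed.

Mon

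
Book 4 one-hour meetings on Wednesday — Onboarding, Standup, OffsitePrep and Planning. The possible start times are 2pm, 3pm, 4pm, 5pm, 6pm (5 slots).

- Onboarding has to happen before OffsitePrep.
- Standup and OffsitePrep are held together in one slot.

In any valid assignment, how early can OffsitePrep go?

Precedence pushes OffsitePrep to at least 3pm.
OffsitePrep at 3pm is achievable: Standup=3pm; OffsitePrep=3pm; Onboarding=2pm; Planning=2pm.

3pm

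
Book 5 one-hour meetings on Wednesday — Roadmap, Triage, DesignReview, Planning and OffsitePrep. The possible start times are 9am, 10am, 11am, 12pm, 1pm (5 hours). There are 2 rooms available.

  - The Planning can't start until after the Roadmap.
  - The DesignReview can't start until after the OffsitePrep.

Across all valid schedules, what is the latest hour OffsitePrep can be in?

12pm

Downstream work caps OffsitePrep at 12pm.
OffsitePrep at 12pm is achievable: Triage in 9am, Planning in 10am, Roadmap in 9am, OffsitePrep in 12pm, DesignReview in 1pm.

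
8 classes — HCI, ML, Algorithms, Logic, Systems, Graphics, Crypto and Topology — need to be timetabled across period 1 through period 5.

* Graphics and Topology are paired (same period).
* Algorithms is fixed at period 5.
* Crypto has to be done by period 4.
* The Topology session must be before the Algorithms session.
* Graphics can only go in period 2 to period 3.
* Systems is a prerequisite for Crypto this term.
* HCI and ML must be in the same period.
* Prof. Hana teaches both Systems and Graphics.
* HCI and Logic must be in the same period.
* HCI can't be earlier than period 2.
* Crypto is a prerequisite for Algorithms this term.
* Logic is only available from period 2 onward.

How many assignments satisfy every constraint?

36

Splitting on HCI: it can be period 2 (9), period 3 (9), period 4 (9), period 5 (9). Listing each branch's schedules as (ML, Algorithms, Logic, Systems, Graphics, Crypto, Topology) by period number:
HCI=period 2: (2,5,2,1,2,2,2) (2,5,2,1,2,3,2) (2,5,2,1,2,4,2) (2,5,2,1,3,2,3) (2,5,2,1,3,3,3) (2,5,2,1,3,4,3) (2,5,2,2,3,3,3) (2,5,2,2,3,4,3) (2,5,2,3,2,4,2) — 9.
HCI=period 3: (3,5,3,1,2,2,2) (3,5,3,1,2,3,2) (3,5,3,1,2,4,2) (3,5,3,1,3,2,3) (3,5,3,1,3,3,3) (3,5,3,1,3,4,3) (3,5,3,2,3,3,3) (3,5,3,2,3,4,3) (3,5,3,3,2,4,2) — 9.
HCI=period 4: (4,5,4,1,2,2,2) (4,5,4,1,2,3,2) (4,5,4,1,2,4,2) (4,5,4,1,3,2,3) (4,5,4,1,3,3,3) (4,5,4,1,3,4,3) (4,5,4,2,3,3,3) (4,5,4,2,3,4,3) (4,5,4,3,2,4,2) — 9.
HCI=period 5: (5,5,5,1,2,2,2) (5,5,5,1,2,3,2) (5,5,5,1,2,4,2) (5,5,5,1,3,2,3) (5,5,5,1,3,3,3) (5,5,5,1,3,4,3) (5,5,5,2,3,3,3) (5,5,5,2,3,4,3) (5,5,5,3,2,4,2) — 9.
Summing: 9 + 9 + 9 + 9 = 36.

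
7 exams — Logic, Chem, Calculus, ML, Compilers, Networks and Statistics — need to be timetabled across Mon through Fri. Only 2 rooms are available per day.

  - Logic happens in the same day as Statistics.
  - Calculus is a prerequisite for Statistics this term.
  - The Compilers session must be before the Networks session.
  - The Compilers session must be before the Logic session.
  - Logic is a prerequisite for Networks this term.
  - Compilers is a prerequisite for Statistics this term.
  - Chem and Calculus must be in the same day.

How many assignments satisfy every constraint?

30

Splitting on Logic: it can be Wed (12), Thu (18). Listing each branch's schedules as (Chem, Calculus, ML, Compilers, Networks, Statistics):
Logic=Wed: (Mon,Mon,Tue,Tue,Thu,Wed) (Mon,Mon,Tue,Tue,Fri,Wed) (Mon,Mon,Thu,Tue,Thu,Wed) (Mon,Mon,Thu,Tue,Fri,Wed) (Mon,Mon,Fri,Tue,Thu,Wed) (Mon,Mon,Fri,Tue,Fri,Wed) (Tue,Tue,Mon,Mon,Thu,Wed) (Tue,Tue,Mon,Mon,Fri,Wed) (Tue,Tue,Thu,Mon,Thu,Wed) (Tue,Tue,Thu,Mon,Fri,Wed) (Tue,Tue,Fri,Mon,Thu,Wed) (Tue,Tue,Fri,Mon,Fri,Wed) — 12.
Logic=Thu: (Mon,Mon,Tue,Tue,Fri,Thu) (Mon,Mon,Tue,Wed,Fri,Thu) (Mon,Mon,Wed,Tue,Fri,Thu) (Mon,Mon,Wed,Wed,Fri,Thu) (Mon,Mon,Fri,Tue,Fri,Thu) (Mon,Mon,Fri,Wed,Fri,Thu) (Tue,Tue,Mon,Mon,Fri,Thu) (Tue,Tue,Mon,Wed,Fri,Thu) (Tue,Tue,Wed,Mon,Fri,Thu) (Tue,Tue,Wed,Wed,Fri,Thu) (Tue,Tue,Fri,Mon,Fri,Thu) (Tue,Tue,Fri,Wed,Fri,Thu) (Wed,Wed,Mon,Mon,Fri,Thu) (Wed,Wed,Mon,Tue,Fri,Thu) (Wed,Wed,Tue,Mon,Fri,Thu) (Wed,Wed,Tue,Tue,Fri,Thu) (Wed,Wed,Fri,Mon,Fri,Thu) (Wed,Wed,Fri,Tue,Fri,Thu) — 18.
Summing: 12 + 18 = 30.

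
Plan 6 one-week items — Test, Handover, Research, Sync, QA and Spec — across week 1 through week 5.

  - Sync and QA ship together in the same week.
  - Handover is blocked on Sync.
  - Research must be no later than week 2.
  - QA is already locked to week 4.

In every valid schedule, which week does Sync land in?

Sync must be in the same week as QA, which can't be before week 4, so Sync is at least week 4; downstream work caps Sync at week 4.
So Sync is pinned to week 4.

week 4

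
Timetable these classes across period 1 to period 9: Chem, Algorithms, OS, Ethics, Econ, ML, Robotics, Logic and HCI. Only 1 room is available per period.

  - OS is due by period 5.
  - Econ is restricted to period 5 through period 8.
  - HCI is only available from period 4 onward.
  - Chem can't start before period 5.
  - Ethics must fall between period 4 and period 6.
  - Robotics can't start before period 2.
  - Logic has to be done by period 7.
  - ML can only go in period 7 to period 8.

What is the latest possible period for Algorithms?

Algorithms at period 9 is achievable: Ethics -> period 4; Logic -> period 2; Algorithms -> period 9; Chem -> period 6; OS -> period 1; ML -> period 7; HCI -> period 8; Econ -> period 5; Robotics -> period 3.

period 9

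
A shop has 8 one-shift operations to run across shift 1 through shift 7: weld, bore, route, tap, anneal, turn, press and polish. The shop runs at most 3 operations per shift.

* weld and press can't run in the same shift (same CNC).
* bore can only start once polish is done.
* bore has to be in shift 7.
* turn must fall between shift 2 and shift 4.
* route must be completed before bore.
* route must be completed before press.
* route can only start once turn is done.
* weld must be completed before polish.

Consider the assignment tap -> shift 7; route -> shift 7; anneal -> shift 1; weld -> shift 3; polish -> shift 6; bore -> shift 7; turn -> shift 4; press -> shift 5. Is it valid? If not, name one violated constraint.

No. route must be completed before press is not satisfied.

route can only start once turn is done — holds.
bore can only start once polish is done — holds.
weld and press can't run in the same shift (same CNC) — holds.
route must be completed before bore — violated.
turn must fall between shift 2 and shift 4 — holds.
bore has to be in shift 7 — holds.
weld must be completed before polish — holds.
route must be completed before press — violated.
The shop runs at most 3 operations per shift — holds.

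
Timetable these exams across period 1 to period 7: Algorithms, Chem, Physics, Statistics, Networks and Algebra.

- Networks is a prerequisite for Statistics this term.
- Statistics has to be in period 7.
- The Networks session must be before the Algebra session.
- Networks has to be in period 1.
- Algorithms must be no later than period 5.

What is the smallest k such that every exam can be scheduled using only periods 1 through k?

7 periods

The precedence chain requires at least 2 distinct periods.
Statistics can't be placed before period 7, so the schedule must run through at least period 7.
7 works (last occupied period: period 7): for example Networks -> period 1; Physics -> period 1; Algorithms -> period 1; Algebra -> period 2; Chem -> period 1; Statistics -> period 7.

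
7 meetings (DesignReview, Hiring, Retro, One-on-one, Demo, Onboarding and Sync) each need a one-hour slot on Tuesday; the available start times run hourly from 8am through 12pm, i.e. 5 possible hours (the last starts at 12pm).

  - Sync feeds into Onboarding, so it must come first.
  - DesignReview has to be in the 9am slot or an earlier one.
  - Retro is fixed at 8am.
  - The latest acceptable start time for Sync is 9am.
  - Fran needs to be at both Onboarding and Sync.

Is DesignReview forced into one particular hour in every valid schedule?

No

DesignReview can be 8am (e.g. Onboarding -> 9am, DesignReview -> 8am, One-on-one -> 8am, Retro -> 8am, Sync -> 8am, Demo -> 8am, Hiring -> 8am) or 9am (e.g. Demo -> 8am, Sync -> 8am, One-on-one -> 8am, Hiring -> 8am, Retro -> 8am, Onboarding -> 9am, DesignReview -> 9am).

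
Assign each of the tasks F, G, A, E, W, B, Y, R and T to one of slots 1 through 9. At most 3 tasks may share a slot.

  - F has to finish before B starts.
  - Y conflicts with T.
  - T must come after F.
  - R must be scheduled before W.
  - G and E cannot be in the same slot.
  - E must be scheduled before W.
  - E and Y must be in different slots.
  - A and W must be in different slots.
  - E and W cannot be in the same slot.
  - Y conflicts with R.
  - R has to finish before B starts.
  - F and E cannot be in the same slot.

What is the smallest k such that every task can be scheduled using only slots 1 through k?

The precedence chain requires at least 2 distinct slots.
With at most 3 per slot and 9 tasks, at least 3 slots are needed.
3 works (last occupied slot: 3): for example E=2, W=3, G=3, T=2, Y=3, F=1, R=1, A=1, B=2.

3 slots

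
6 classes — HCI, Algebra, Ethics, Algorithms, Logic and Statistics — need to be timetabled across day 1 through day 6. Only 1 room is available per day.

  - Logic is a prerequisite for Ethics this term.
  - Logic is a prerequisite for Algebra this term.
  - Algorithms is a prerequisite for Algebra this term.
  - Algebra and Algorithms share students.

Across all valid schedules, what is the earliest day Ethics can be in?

day 2

Precedence pushes Ethics to at least day 2.
Ethics at day 2 is achievable: Ethics -> day 2; Statistics -> day 6; Algebra -> day 4; HCI -> day 5; Algorithms -> day 3; Logic -> day 1.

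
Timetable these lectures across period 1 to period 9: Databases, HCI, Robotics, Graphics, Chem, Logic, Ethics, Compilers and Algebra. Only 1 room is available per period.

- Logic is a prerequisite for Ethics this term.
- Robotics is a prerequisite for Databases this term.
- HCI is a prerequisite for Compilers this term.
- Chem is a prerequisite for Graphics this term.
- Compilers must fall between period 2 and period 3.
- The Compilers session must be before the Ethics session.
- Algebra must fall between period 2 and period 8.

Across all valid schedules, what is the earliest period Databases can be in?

Precedence pushes Databases to at least period 2.
Databases at period 4 is achievable: Robotics in period 3; Logic in period 6; Compilers in period 2; Chem in period 8; Algebra in period 5; Ethics in period 7; Graphics in period 9; Databases in period 4; HCI in period 1.
Nothing earlier works — the capacity limit rule out every period before period 4.

period 4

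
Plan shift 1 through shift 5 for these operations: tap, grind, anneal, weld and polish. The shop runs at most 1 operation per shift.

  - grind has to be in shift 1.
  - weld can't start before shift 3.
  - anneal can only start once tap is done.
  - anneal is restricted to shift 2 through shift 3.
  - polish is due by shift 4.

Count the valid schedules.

Enumerating: anneal -> shift 3; weld -> shift 5; tap -> shift 2; polish -> shift 4; grind -> shift 1.

1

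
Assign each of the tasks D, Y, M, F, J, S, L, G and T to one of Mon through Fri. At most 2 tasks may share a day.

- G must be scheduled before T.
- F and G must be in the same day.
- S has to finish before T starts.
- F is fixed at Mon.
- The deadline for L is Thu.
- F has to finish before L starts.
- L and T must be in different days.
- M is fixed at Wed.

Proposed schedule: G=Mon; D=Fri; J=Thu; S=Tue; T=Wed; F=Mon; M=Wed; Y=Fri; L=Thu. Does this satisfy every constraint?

M is fixed at Wed — holds.
G must be scheduled before T — holds.
S has to finish before T starts — holds.
F has to finish before L starts — holds.
At most 2 tasks may share a day — holds.
F is fixed at Mon — holds.
The deadline for L is Thu — holds.
L and T must be in different days — holds.
F and G must be in the same day — holds.

Yes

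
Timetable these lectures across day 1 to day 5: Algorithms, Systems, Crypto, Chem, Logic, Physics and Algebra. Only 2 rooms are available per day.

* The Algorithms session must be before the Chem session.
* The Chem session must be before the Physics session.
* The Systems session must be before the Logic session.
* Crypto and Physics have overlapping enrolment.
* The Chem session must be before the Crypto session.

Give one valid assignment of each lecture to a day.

Chem -> day 2; Logic -> day 2; Crypto -> day 3; Physics -> day 4; Systems -> day 1; Algebra -> day 3; Algorithms -> day 1

Checking: Algorithms(day 1) before Chem(day 2); Chem(day 2) before Crypto(day 3); Chem(day 2) before Physics(day 4); Systems(day 1) before Logic(day 2); Crypto(day 3) != Physics(day 4); max 2 per day (cap 2).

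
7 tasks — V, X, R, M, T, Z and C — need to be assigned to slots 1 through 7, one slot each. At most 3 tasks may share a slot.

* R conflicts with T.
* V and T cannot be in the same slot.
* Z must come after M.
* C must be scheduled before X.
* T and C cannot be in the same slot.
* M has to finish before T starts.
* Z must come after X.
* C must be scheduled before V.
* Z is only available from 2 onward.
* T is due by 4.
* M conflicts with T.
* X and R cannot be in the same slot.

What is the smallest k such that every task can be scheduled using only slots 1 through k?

The precedence chain requires at least 3 distinct slots.
With at most 3 per slot and 7 tasks, at least 3 slots are needed.
3 works (last occupied slot: 3): for example R in 1, M in 1, T in 3, X in 2, Z in 3, C in 1, V in 2.

3 slots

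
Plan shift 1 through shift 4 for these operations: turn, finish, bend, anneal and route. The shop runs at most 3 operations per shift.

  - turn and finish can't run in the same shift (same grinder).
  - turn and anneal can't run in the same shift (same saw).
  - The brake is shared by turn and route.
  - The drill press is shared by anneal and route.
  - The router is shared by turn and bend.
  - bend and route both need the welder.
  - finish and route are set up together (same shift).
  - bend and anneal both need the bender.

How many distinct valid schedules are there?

24

Splitting on turn: it can be shift 1 (6), shift 2 (6), shift 3 (6), shift 4 (6). Listing each branch's schedules as (finish, bend, anneal, route) by shift number:
turn=shift 1: (2,3,4,2) (2,4,3,2) (3,2,4,3) (3,4,2,3) (4,2,3,4) (4,3,2,4) — 6.
turn=shift 2: (1,3,4,1) (1,4,3,1) (3,1,4,3) (3,4,1,3) (4,1,3,4) (4,3,1,4) — 6.
turn=shift 3: (1,2,4,1) (1,4,2,1) (2,1,4,2) (2,4,1,2) (4,1,2,4) (4,2,1,4) — 6.
turn=shift 4: (1,2,3,1) (1,3,2,1) (2,1,3,2) (2,3,1,2) (3,1,2,3) (3,2,1,3) — 6.
Summing: 6 + 6 + 6 + 6 = 24.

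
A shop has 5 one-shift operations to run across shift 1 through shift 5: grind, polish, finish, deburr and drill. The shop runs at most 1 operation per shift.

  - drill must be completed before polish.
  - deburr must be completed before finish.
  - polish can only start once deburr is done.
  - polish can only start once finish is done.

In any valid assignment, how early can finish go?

shift 2

Precedence pushes finish to at least shift 2; downstream work caps finish at shift 4.
finish at shift 2 is achievable: finish=shift 2; drill=shift 3; deburr=shift 1; polish=shift 4; grind=shift 5.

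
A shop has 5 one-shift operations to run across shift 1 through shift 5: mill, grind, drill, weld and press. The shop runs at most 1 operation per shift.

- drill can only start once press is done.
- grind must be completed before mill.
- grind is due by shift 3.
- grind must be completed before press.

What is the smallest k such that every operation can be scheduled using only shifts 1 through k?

The precedence chain requires at least 3 distinct shifts.
With at most 1 per shift and 5 operations, at least 5 shifts are needed.
5 works (last occupied shift: shift 5): for example press in shift 2, weld in shift 5, grind in shift 1, mill in shift 3, drill in shift 4.

5 shifts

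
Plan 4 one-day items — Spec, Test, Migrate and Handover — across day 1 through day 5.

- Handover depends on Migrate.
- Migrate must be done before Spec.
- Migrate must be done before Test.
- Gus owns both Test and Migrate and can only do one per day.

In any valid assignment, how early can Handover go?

Precedence pushes Handover to at least day 2.
Handover at day 2 is achievable: Migrate -> day 1, Handover -> day 2, Spec -> day 2, Test -> day 2.

day 2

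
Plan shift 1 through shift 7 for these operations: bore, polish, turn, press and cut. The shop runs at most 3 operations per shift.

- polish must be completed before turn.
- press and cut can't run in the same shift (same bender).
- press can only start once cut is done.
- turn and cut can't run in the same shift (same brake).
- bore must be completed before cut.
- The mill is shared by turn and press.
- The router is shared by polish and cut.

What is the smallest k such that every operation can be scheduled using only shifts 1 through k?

4

The precedence chain requires at least 3 distinct shifts.
With at most 3 per shift and 5 operations, at least 2 shifts are needed.
Could 3 shifts be enough, i.e. nothing placed later than shift 3? No: turn must come after polish (at shift 1 or later) → {shift 2, shift 3}; cut must come after bore (at shift 1 or later) → {shift 2, shift 3}; press must come after cut (at shift 2 or later) → {shift 3}; cut must come before press (at shift 3 or earlier) → {shift 2}; turn can't share with cut (shift 2) → {shift 3}; press can't share with turn (shift 3) → nothing is left.
So 3 shifts is not enough.
4 works (last occupied shift: shift 4): for example bore -> shift 1; press -> shift 4; cut -> shift 2; polish -> shift 1; turn -> shift 3.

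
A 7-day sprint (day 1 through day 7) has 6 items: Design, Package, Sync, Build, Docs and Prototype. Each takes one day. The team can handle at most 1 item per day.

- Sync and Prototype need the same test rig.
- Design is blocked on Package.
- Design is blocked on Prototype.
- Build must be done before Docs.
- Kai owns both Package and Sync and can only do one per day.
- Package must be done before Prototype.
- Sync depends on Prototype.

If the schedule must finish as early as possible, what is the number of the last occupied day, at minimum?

6

The precedence chain requires at least 3 distinct days.
With at most 1 per day and 6 work items, at least 6 days are needed.
6 works (last occupied day: day 6): for example Package -> day 1, Sync -> day 4, Build -> day 5, Prototype -> day 2, Docs -> day 6, Design -> day 3.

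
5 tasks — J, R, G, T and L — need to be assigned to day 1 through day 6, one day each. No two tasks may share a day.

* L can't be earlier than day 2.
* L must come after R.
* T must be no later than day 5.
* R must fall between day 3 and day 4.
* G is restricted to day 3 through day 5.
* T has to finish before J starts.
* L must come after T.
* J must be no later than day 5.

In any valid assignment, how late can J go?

day 5

Precedence pushes J to at least day 2; J's own window allows nothing later than day 5.
J at day 5 is achievable: G in day 4; R in day 3; T in day 1; L in day 6; J in day 5.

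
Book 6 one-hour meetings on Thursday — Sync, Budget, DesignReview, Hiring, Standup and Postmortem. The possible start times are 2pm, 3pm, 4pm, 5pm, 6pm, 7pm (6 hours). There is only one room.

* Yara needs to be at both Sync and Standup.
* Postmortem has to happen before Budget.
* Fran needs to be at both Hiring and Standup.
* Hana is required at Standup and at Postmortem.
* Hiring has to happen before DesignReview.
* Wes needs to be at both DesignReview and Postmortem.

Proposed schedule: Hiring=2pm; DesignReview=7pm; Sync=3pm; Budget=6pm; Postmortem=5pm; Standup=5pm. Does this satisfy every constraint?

Wes needs to be at both DesignReview and Postmortem — holds.
There is only one room — violated.
Hiring has to happen before DesignReview — holds.
Hana is required at Standup and at Postmortem — violated.
Yara needs to be at both Sync and Standup — holds.
Fran needs to be at both Hiring and Standup — holds.
Postmortem has to happen before Budget — holds.

No. Hana is required at Standup and at Postmortem is not satisfied.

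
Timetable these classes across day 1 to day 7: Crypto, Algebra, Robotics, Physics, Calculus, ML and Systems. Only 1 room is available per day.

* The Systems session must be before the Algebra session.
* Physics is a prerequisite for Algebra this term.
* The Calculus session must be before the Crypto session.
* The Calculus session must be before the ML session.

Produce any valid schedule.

Systems in day 2; Robotics in day 7; Calculus in day 4; Algebra in day 3; ML in day 6; Crypto in day 5; Physics in day 1

Checking: Systems(day 2) before Algebra(day 3); Calculus(day 4) before ML(day 6); Calculus(day 4) before Crypto(day 5); Physics(day 1) before Algebra(day 3); max 1 per day (cap 1).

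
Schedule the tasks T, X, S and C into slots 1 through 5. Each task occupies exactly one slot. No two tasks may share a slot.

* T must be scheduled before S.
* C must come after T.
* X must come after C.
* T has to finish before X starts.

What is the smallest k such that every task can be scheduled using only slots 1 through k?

4 slots

The precedence chain requires at least 3 distinct slots.
With at most 1 per slot and 4 tasks, at least 4 slots are needed.
4 works (last occupied slot: 4): for example X=3, T=1, S=4, C=2.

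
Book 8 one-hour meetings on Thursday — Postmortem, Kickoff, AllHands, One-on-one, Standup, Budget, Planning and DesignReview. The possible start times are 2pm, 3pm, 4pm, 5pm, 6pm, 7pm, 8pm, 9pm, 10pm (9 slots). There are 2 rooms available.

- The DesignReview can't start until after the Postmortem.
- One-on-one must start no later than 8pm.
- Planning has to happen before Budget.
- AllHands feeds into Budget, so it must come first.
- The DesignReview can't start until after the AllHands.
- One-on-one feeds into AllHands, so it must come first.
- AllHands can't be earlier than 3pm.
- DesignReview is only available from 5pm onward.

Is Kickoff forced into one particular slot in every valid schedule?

Kickoff can be 2pm (e.g. Standup in 5pm, AllHands in 3pm, One-on-one in 2pm, DesignReview in 5pm, Planning in 3pm, Postmortem in 4pm, Kickoff in 2pm, Budget in 4pm) or 3pm (e.g. Kickoff in 3pm, DesignReview in 5pm, Planning in 2pm, Standup in 5pm, Budget in 4pm, AllHands in 3pm, Postmortem in 4pm, One-on-one in 2pm).

No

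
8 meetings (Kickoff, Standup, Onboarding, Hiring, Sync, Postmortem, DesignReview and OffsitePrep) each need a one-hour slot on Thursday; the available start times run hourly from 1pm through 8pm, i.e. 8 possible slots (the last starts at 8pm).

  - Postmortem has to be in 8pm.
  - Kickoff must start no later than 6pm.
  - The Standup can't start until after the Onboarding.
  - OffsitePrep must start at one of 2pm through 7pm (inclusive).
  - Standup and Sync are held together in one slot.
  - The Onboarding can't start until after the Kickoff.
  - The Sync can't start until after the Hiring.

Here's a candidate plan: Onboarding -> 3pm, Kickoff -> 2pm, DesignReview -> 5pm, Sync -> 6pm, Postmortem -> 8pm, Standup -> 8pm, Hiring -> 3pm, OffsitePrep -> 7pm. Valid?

Postmortem has to be in 8pm — holds.
OffsitePrep must start at one of 2pm through 7pm (inclusive) — holds.
Kickoff must start no later than 6pm — holds.
Standup and Sync are held together in one slot — violated.
The Standup can't start until after the Onboarding — holds.
The Onboarding can't start until after the Kickoff — holds.
The Sync can't start until after the Hiring — holds.

No — it violates: Standup and Sync are held together in one slot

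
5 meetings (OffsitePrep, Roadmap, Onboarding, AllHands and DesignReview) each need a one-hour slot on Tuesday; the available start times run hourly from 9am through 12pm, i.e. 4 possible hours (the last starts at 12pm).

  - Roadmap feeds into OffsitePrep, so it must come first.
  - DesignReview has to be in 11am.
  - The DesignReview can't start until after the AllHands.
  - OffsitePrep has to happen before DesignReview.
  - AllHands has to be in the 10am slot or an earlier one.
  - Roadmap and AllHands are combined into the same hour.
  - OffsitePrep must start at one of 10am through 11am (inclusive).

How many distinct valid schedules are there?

Enumerating: Onboarding in 9am, DesignReview in 11am, AllHands in 9am, Roadmap in 9am, OffsitePrep in 10am | OffsitePrep=10am; Onboarding=10am; Roadmap=9am; DesignReview=11am; AllHands=9am | AllHands in 9am, DesignReview in 11am, Onboarding in 11am, OffsitePrep in 10am, Roadmap in 9am | OffsitePrep in 10am; Roadmap in 9am; Onboarding in 12pm; AllHands in 9am; DesignReview in 11am.

4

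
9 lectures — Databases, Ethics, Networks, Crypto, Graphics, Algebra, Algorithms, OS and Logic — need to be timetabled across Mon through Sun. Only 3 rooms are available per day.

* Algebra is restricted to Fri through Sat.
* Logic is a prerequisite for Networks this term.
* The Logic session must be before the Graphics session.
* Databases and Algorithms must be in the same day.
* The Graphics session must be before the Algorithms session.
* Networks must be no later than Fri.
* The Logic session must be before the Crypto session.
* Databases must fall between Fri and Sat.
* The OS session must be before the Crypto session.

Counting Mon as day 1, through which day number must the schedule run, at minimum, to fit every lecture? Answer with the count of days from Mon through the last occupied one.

5 days

The precedence chain requires at least 3 distinct days.
With at most 3 per day and 9 lectures, at least 3 days are needed.
Databases can't be placed before Fri — that is day 5 counting from Mon — so the schedule must run through at least 5 days.
5 works (last occupied day: Fri): for example Networks in Tue, Crypto in Tue, Algorithms in Fri, OS in Mon, Algebra in Fri, Ethics in Mon, Graphics in Tue, Logic in Mon, Databases in Fri.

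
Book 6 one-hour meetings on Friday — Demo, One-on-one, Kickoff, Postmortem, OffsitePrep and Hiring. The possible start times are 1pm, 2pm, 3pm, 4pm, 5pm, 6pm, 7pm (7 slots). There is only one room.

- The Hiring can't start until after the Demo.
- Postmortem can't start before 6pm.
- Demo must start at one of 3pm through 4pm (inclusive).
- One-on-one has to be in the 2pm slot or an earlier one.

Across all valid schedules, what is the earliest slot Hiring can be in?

Precedence pushes Hiring to at least 4pm.
Hiring at 4pm is achievable: Postmortem in 6pm, OffsitePrep in 5pm, Kickoff in 2pm, Demo in 3pm, Hiring in 4pm, One-on-one in 1pm.

4pm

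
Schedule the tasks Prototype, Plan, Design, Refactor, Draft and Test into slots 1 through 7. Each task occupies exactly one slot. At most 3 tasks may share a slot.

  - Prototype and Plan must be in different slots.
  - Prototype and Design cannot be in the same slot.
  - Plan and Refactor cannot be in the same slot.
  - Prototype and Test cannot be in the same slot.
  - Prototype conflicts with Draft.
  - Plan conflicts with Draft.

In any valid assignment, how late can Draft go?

7

Draft at 7 is achievable: Prototype -> 1; Plan -> 2; Refactor -> 1; Design -> 2; Test -> 2; Draft -> 7.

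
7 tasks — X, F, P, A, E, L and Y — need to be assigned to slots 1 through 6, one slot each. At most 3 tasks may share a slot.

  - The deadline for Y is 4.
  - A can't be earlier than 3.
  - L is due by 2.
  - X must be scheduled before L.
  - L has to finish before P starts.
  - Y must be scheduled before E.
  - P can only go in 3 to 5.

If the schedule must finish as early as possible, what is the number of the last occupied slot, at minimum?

The precedence chain requires at least 3 distinct slots.
With at most 3 per slot and 7 tasks, at least 3 slots are needed.
3 works (last occupied slot: 3): for example P=3, L=2, F=1, E=2, A=3, X=1, Y=1.

slot 3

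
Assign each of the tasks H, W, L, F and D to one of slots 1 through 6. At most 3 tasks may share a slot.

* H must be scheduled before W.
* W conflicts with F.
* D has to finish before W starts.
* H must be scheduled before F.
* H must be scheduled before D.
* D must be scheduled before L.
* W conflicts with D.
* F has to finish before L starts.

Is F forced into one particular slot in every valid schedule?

No

F can be 2 (e.g. H in 1; L in 3; D in 2; W in 3; F in 2) or 3 (e.g. W=4; D=2; F=3; L=4; H=1).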